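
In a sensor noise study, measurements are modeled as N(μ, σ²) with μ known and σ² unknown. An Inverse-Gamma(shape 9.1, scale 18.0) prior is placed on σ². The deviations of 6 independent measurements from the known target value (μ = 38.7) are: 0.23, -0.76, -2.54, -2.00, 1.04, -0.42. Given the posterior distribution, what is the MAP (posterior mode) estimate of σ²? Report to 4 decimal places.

With known mean μ and an Inverse-Gamma(α, β) prior on σ², the Normal likelihood is conjugate: posterior is Inv-Gamma(α + n/2, β + Σ(xᵢ−μ)²/2).
Σ(xᵢ−μ)² = (0.23)² + (-0.76)² + (-2.54)² + (-2.00)² + (1.04)² + (-0.42)² = 12.3401.
Posterior: Inv-Gamma(9.1 + 6/2, 18.0 + 12.3401/2) = Inv-Gamma(12.10, 24.17005).
Mode = β/(α+1) = 24.17005/13.10 = 1.8450.

1.8450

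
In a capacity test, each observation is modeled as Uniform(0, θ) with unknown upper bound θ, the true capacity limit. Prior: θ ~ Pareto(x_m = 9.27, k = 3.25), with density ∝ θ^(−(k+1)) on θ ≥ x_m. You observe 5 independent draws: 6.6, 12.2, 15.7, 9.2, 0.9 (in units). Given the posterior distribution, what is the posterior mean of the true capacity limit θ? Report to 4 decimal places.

17.8655

A Pareto(scale x_m, shape k) prior on the upper bound θ of Uniform(0, θ) is conjugate: posterior is Pareto(max(x_m, max xᵢ), k + n).
Sample maximum = 15.7; prior scale x_m = 9.27 → posterior scale = max = 15.70.
Posterior shape = 3.25 + 5 = 8.25.
E[θ|data] = k·x_m/(k−1) = 8.25·15.70/7.25 = 17.8655.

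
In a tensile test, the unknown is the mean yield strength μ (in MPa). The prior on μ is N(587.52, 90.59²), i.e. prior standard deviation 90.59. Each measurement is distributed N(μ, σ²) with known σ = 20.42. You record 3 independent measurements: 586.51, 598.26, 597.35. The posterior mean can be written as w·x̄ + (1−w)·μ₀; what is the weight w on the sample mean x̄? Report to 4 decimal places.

0.9833

For Normal data with known variance σ², a Normal(μ₀, σ₀²) prior on μ is conjugate. Posterior precision = 1/σ₀² + n/σ²; posterior mean is the precision-weighted average of μ₀ and x̄.
σ₀² = 90.59² = 8206.5481, σ² = 20.42² = 416.9764. Prior precision 1/σ₀² = 1/8206.5481; data precision n/σ² = 3/416.9764.
w = (n/σ²)/(1/σ₀² + n/σ²) = n·σ₀²/(σ² + n·σ₀²) = 3·8206.5481/(416.9764 + 3·8206.5481) = 24619.6443/25036.6207 = 0.9833.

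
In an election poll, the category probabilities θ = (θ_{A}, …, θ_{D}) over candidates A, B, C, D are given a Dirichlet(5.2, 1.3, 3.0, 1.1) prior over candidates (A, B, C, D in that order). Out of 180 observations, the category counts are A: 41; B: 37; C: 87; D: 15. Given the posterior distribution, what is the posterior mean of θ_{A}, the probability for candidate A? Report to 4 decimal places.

0.2424

The Dirichlet prior is conjugate to the Multinomial likelihood: each posterior αⱼ = prior αⱼ + observed count nⱼ.
Posterior concentration: (46.2, 38.3, 90.0, 16.1), total = 190.6.
E[θ_{A}|data] = α_{A}/Σα = 46.2/190.6 = 0.2424.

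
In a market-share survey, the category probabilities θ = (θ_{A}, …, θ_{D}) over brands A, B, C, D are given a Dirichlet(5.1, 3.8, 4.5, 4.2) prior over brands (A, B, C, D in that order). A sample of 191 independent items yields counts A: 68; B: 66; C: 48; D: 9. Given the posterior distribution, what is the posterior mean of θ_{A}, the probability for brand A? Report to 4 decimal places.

The Dirichlet prior is conjugate to the Multinomial likelihood: each posterior αⱼ = prior αⱼ + observed count nⱼ.
Posterior concentration: (73.1, 69.8, 52.5, 13.2), total = 208.6.
E[θ_{A}|data] = α_{A}/Σα = 73.1/208.6 = 0.3504.

0.3504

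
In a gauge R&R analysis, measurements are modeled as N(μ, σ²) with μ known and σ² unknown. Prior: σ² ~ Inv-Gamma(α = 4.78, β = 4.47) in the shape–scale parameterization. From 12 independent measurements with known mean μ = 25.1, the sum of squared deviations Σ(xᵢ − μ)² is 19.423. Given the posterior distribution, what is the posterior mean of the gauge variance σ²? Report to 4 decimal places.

1.4501

With known mean μ and an Inverse-Gamma(α, β) prior on σ², the Normal likelihood is conjugate: posterior is Inv-Gamma(α + n/2, β + Σ(xᵢ−μ)²/2).
Posterior: Inv-Gamma(4.78 + 12/2, 4.47 + 19.423/2) = Inv-Gamma(10.78, 14.1815).
E[σ²|data] = β/(α−1) = 14.1815/9.78 = 1.4501.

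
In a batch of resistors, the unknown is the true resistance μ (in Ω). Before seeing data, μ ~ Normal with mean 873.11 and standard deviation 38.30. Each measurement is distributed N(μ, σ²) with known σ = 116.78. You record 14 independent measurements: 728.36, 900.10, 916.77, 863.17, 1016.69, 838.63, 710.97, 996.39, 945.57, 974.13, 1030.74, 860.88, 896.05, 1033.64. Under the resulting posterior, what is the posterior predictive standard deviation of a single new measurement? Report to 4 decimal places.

For Normal data with known variance σ², a Normal(μ₀, σ₀²) prior on μ is conjugate. Posterior precision = 1/σ₀² + n/σ²; posterior mean is the precision-weighted average of μ₀ and x̄.
σ₀² = 38.30² = 1466.89, σ² = 116.78² = 13637.5684; σ² + n·σ₀² = 13637.5684 + 14·1466.89 = 34174.0284.
Posterior precision = 1/σ₀² + n/σ² = 1/1466.89 + 14/13637.5684 = (σ² + n·σ₀²)/(σ₀²σ²) = 34174.0284/(1466.89·13637.5684); posterior variance σₙ² = σ₀²σ²/(σ² + n·σ₀²) = 1466.89·13637.5684/34174.0284 = 585.380584.
Predictive variance for one new observation = σₙ² + σ² = 1466.89·13637.5684/34174.0284 + 13637.5684 = σ²·(σ₀² + 34174.0284)/34174.0284 = 13637.5684·35640.9184/34174.0284 = 14222.948984; SD = √(13637.5684·35640.9184/34174.0284) = 119.2600.

119.2600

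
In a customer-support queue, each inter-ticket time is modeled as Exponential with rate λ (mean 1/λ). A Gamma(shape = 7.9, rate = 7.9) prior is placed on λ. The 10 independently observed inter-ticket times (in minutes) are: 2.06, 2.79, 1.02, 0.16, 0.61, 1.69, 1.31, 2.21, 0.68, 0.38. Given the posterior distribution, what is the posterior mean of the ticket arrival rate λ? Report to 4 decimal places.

0.8602

With a Gamma(shape α, rate β) prior on the exponential rate λ, the posterior after n observations with total T = Σxᵢ is Gamma(α+n, β+T).
Sum of observations T = 12.91 minutes; n = 10.
Posterior: Gamma(7.9+10, 7.9+12.91) = Gamma(17.9, 20.81).
Posterior mean of λ = α/β = 17.9/20.81 = 0.8602.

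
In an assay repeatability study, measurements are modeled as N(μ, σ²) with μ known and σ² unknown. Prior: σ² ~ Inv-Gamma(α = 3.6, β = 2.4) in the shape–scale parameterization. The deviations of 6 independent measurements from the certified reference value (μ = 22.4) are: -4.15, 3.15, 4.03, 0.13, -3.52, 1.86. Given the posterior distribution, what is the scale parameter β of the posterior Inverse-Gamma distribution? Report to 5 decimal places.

32.02640

With known mean μ and an Inverse-Gamma(α, β) prior on σ², the Normal likelihood is conjugate: posterior is Inv-Gamma(α + n/2, β + Σ(xᵢ−μ)²/2).
Σ(xᵢ−μ)² = (-4.15)² + (3.15)² + (4.03)² + (0.13)² + (-3.52)² + (1.86)² = 59.2528.
Posterior: Inv-Gamma(3.6 + 6/2, 2.4 + 59.2528/2) = Inv-Gamma(6.60, 32.02640).
Posterior β = 32.02640.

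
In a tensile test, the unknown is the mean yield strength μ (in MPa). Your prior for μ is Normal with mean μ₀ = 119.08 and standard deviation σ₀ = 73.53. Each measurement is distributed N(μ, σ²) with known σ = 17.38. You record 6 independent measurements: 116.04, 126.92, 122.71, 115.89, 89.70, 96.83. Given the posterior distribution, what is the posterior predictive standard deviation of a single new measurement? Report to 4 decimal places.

For Normal data with known variance σ², a Normal(μ₀, σ₀²) prior on μ is conjugate. Posterior precision = 1/σ₀² + n/σ²; posterior mean is the precision-weighted average of μ₀ and x̄.
σ₀² = 73.53² = 5406.6609, σ² = 17.38² = 302.0644; σ² + n·σ₀² = 302.0644 + 6·5406.6609 = 32742.0298.
Posterior precision = 1/σ₀² + n/σ² = 1/5406.6609 + 6/302.0644 = (σ² + n·σ₀²)/(σ₀²σ²) = 32742.0298/(5406.6609·302.0644); posterior variance σₙ² = σ₀²σ²/(σ² + n·σ₀²) = 5406.6609·302.0644/32742.0298 = 49.879613.
Predictive variance for one new observation = σₙ² + σ² = 5406.6609·302.0644/32742.0298 + 302.0644 = σ²·(σ₀² + 32742.0298)/32742.0298 = 302.0644·38148.6907/32742.0298 = 351.944013; SD = √(302.0644·38148.6907/32742.0298) = 18.7602.

18.7602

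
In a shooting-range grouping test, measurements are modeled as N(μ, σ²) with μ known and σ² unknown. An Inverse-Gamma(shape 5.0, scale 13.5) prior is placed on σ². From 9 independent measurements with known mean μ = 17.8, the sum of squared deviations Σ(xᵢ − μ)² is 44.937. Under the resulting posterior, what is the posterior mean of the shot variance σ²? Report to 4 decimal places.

4.2316

With known mean μ and an Inverse-Gamma(α, β) prior on σ², the Normal likelihood is conjugate: posterior is Inv-Gamma(α + n/2, β + Σ(xᵢ−μ)²/2).
Posterior: Inv-Gamma(5.0 + 9/2, 13.5 + 44.937/2) = Inv-Gamma(9.50, 35.9685).
E[σ²|data] = β/(α−1) = 35.9685/8.50 = 4.2316.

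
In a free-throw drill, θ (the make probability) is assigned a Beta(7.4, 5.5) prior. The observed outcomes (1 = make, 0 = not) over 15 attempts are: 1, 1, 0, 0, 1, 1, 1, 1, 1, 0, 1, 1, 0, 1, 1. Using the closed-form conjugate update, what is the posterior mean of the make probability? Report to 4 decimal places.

The Beta prior is conjugate to a Binomial/Bernoulli likelihood; the update adds successes to α and failures to β.
Posterior: Beta(α+k, β+n−k) = Beta(7.4+11, 5.5+4) = Beta(18.4, 9.5).
Posterior mean = α/(α+β) = 18.4/27.9 = 0.6595.

0.6595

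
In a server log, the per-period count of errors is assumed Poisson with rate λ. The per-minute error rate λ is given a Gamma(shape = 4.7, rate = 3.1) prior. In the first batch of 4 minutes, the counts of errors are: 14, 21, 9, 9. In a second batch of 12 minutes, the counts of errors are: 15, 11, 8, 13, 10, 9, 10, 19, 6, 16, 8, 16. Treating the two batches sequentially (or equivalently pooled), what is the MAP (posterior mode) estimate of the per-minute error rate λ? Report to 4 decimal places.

With a Gamma(shape α, rate β) prior, the Poisson likelihood is conjugate: the posterior is Gamma(α + ΣXᵢ, β + n).
Batch 1: sum of counts S = 53 over n = 4 minutes.
After batch 1: Gamma(α+S, β+n) = Gamma(4.7+53, 3.1+4) = Gamma(57.7, 7.1).
Batch 2: sum of counts S = 141 over n = 12 minutes.
After batch 2: Gamma(α+S, β+n) = Gamma(57.7+141, 7.1+12) = Gamma(198.7, 19.1).
Mode of Gamma(α,β) for α≥1 is (α−1)/β = 197.7/19.1 = 10.3508.

10.3508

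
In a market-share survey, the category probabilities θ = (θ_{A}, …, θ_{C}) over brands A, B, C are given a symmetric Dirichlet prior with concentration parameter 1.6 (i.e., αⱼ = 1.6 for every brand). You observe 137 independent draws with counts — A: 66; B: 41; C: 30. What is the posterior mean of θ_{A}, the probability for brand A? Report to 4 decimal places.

The Dirichlet prior is conjugate to the Multinomial likelihood: each posterior αⱼ = prior αⱼ + observed count nⱼ.
Posterior concentration: (67.6, 42.6, 31.6), total = 141.8.
E[θ_{A}|data] = α_{A}/Σα = 67.6/141.8 = 0.4767.

0.4767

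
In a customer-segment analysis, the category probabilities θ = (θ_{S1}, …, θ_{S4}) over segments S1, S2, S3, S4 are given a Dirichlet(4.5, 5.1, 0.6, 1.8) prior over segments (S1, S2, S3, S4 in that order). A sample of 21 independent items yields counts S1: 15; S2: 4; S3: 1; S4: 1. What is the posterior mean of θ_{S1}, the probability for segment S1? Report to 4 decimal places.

The Dirichlet prior is conjugate to the Multinomial likelihood: each posterior αⱼ = prior αⱼ + observed count nⱼ.
Posterior concentration: (19.5, 9.1, 1.6, 2.8), total = 33.0.
E[θ_{S1}|data] = α_{S1}/Σα = 19.5/33.0 = 0.5909.

0.5909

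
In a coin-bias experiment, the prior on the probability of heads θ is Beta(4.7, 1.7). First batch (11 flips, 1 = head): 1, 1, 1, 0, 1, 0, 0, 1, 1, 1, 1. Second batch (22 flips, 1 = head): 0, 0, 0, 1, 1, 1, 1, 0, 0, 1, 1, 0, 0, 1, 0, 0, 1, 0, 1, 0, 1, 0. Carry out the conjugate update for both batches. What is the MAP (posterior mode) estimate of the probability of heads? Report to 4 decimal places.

0.5802

The Beta prior is conjugate to a Binomial/Bernoulli likelihood; the update adds successes to α and failures to β.
After batch 1: Beta(4.7+8, 1.7+3) = Beta(12.7, 4.7).
After batch 2: Beta(12.7+10, 4.7+12) = Beta(22.7, 16.7).
Mode of Beta(a,b) for a,b>1 is (a−1)/(a+b−2) = 21.7/37.4 = 0.5802.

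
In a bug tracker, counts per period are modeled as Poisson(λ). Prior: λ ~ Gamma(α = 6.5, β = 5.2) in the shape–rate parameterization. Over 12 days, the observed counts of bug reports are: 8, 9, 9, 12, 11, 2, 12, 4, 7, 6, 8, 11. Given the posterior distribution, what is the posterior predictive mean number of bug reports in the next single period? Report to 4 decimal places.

6.1337

With a Gamma(shape α, rate β) prior, the Poisson likelihood is conjugate: the posterior is Gamma(α + ΣXᵢ, β + n).
Sum of counts S = 99 over n = 12 days.
Posterior: Gamma(α+S, β+n) = Gamma(6.5+99, 5.2+12) = Gamma(105.5, 17.2).
The predictive distribution for one future period is NegBinom with mean α/β = 6.1337.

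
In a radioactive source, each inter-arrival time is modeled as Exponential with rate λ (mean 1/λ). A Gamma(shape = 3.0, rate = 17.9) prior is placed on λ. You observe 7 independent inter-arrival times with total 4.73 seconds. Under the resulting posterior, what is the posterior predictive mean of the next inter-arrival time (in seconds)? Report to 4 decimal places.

2.5144

With a Gamma(shape α, rate β) prior on the exponential rate λ, the posterior after n observations with total T = Σxᵢ is Gamma(α+n, β+T).
Posterior: Gamma(3.0+7, 17.9+4.73) = Gamma(10.0, 22.63).
The predictive distribution for the next observation is Lomax; its mean is β/(α−1) = 22.63/9.0 = 2.5144.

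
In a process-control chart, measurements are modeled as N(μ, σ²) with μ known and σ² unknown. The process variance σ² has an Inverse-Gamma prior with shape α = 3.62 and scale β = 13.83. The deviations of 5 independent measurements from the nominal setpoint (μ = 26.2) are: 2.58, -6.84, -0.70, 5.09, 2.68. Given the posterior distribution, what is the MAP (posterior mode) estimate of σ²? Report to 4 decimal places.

With known mean μ and an Inverse-Gamma(α, β) prior on σ², the Normal likelihood is conjugate: posterior is Inv-Gamma(α + n/2, β + Σ(xᵢ−μ)²/2).
Σ(xᵢ−μ)² = (2.58)² + (-6.84)² + (-0.70)² + (5.09)² + (2.68)² = 87.0225.
Posterior: Inv-Gamma(3.62 + 5/2, 13.83 + 87.0225/2) = Inv-Gamma(6.12, 57.34125).
Mode = β/(α+1) = 57.34125/7.12 = 8.0535.

8.0535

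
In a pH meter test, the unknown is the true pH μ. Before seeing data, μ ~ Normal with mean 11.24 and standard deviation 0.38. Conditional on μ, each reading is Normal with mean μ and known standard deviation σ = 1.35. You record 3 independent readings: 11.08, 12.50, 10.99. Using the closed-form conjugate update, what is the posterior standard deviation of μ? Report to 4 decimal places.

For Normal data with known variance σ², a Normal(μ₀, σ₀²) prior on μ is conjugate. Posterior precision = 1/σ₀² + n/σ²; posterior mean is the precision-weighted average of μ₀ and x̄.
σ₀² = 0.38² = 0.1444, σ² = 1.35² = 1.8225; σ² + n·σ₀² = 1.8225 + 3·0.1444 = 2.2557.
Posterior precision = 1/σ₀² + n/σ² = 1/0.1444 + 3/1.8225 = (σ² + n·σ₀²)/(σ₀²σ²) = 2.2557/(0.1444·1.8225); posterior variance σₙ² = σ₀²σ²/(σ² + n·σ₀²) = 0.1444·1.8225/2.2557 = 0.116668.
Posterior SD = √σₙ² = √(0.1444·1.8225/2.2557) = 0.3416.

0.3416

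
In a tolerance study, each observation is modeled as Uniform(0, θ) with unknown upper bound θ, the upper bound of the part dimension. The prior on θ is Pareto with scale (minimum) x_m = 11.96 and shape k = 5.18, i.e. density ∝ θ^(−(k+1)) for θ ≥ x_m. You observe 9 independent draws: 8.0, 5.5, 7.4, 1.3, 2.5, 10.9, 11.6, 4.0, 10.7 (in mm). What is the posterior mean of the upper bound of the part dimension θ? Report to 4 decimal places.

12.8674

A Pareto(scale x_m, shape k) prior on the upper bound θ of Uniform(0, θ) is conjugate: posterior is Pareto(max(x_m, max xᵢ), k + n).
Sample maximum = 11.6; prior scale x_m = 11.96 → posterior scale = max = 11.96.
Posterior shape = 5.18 + 9 = 14.18.
E[θ|data] = k·x_m/(k−1) = 14.18·11.96/13.18 = 12.8674.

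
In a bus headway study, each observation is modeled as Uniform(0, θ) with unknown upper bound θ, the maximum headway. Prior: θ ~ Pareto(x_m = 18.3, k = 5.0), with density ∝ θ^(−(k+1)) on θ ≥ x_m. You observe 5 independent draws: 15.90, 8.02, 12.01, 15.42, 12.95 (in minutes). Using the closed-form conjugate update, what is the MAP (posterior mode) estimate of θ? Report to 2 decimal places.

A Pareto(scale x_m, shape k) prior on the upper bound θ of Uniform(0, θ) is conjugate: posterior is Pareto(max(x_m, max xᵢ), k + n).
Sample maximum = 15.90; prior scale x_m = 18.3 → posterior scale = max = 18.30.
Posterior shape = 5.0 + 5 = 10.0.
The Pareto density is decreasing on [x_m, ∞), so the mode is x_m = 18.30.

18.30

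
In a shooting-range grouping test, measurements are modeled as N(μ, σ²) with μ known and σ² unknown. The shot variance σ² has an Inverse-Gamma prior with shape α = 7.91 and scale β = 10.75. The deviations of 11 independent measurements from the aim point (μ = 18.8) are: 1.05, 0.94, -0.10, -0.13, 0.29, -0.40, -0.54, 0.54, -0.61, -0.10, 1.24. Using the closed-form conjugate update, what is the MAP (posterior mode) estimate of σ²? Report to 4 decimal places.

With known mean μ and an Inverse-Gamma(α, β) prior on σ², the Normal likelihood is conjugate: posterior is Inv-Gamma(α + n/2, β + Σ(xᵢ−μ)²/2).
Σ(xᵢ−μ)² = (1.05)² + (0.94)² + (-0.10)² + (-0.13)² + (0.29)² + (-0.40)² + (-0.54)² + (0.54)² + (-0.61)² + (-0.10)² + (1.24)² = 4.7600.
Posterior: Inv-Gamma(7.91 + 11/2, 10.75 + 4.7600/2) = Inv-Gamma(13.41, 13.13000).
Mode = β/(α+1) = 13.13000/14.41 = 0.9112.

0.9112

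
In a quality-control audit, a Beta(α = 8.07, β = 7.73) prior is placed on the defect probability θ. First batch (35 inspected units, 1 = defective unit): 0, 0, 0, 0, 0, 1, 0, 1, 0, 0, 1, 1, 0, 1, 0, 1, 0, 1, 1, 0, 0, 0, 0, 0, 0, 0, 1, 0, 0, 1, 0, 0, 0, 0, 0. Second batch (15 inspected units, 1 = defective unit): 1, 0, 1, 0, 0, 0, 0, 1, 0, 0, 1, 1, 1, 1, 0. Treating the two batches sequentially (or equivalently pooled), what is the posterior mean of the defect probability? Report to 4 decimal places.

The Beta prior is conjugate to a Binomial/Bernoulli likelihood; the update adds successes to α and failures to β.
After batch 1: Beta(8.07+10, 7.73+25) = Beta(18.07, 32.73).
After batch 2: Beta(18.07+7, 32.73+8) = Beta(25.07, 40.73).
Posterior mean = α/(α+β) = 25.07/65.80 = 0.3810.

0.3810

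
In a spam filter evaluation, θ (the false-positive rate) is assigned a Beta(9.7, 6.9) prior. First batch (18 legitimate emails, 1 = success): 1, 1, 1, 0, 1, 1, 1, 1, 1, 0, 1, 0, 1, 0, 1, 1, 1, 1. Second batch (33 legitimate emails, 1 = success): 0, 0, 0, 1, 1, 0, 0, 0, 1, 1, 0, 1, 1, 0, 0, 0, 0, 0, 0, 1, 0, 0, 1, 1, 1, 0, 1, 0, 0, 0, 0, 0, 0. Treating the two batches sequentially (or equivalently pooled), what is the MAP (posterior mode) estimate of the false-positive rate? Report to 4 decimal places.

The Beta prior is conjugate to a Binomial/Bernoulli likelihood; the update adds successes to α and failures to β.
After batch 1: Beta(9.7+14, 6.9+4) = Beta(23.7, 10.9).
After batch 2: Beta(23.7+11, 10.9+22) = Beta(34.7, 32.9).
Mode of Beta(a,b) for a,b>1 is (a−1)/(a+b−2) = 33.7/65.6 = 0.5137.

0.5137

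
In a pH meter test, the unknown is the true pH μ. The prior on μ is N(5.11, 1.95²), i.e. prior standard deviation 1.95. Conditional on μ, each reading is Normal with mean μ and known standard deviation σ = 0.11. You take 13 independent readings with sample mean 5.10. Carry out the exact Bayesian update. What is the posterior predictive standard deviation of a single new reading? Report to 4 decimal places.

For Normal data with known variance σ², a Normal(μ₀, σ₀²) prior on μ is conjugate. Posterior precision = 1/σ₀² + n/σ²; posterior mean is the precision-weighted average of μ₀ and x̄.
σ₀² = 1.95² = 3.8025, σ² = 0.11² = 0.0121; σ² + n·σ₀² = 0.0121 + 13·3.8025 = 49.4446.
Posterior precision = 1/σ₀² + n/σ² = 1/3.8025 + 13/0.0121 = (σ² + n·σ₀²)/(σ₀²σ²) = 49.4446/(3.8025·0.0121); posterior variance σₙ² = σ₀²σ²/(σ² + n·σ₀²) = 3.8025·0.0121/49.4446 = 0.000931.
Predictive variance for one new observation = σₙ² + σ² = 3.8025·0.0121/49.4446 + 0.0121 = σ²·(σ₀² + 49.4446)/49.4446 = 0.0121·53.2471/49.4446 = 0.013031; SD = √(0.0121·53.2471/49.4446) = 0.1142.

0.1142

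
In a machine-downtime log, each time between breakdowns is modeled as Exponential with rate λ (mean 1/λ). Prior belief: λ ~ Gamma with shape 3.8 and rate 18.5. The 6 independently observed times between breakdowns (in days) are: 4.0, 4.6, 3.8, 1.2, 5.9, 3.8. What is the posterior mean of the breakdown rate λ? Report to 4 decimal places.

With a Gamma(shape α, rate β) prior on the exponential rate λ, the posterior after n observations with total T = Σxᵢ is Gamma(α+n, β+T).
Sum of observations T = 23.3 days; n = 6.
Posterior: Gamma(3.8+6, 18.5+23.3) = Gamma(9.8, 41.8).
Posterior mean of λ = α/β = 9.8/41.8 = 0.2344.

0.2344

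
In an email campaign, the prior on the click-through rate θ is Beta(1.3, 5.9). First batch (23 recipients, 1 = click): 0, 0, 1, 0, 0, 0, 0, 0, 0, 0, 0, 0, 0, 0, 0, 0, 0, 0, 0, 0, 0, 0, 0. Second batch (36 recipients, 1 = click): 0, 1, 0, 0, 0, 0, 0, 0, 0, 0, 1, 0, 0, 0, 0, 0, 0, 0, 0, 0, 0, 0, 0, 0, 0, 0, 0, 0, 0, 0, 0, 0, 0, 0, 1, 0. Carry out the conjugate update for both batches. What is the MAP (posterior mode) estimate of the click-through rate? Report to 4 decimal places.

The Beta prior is conjugate to a Binomial/Bernoulli likelihood; the update adds successes to α and failures to β.
After batch 1: Beta(1.3+1, 5.9+22) = Beta(2.3, 27.9).
After batch 2: Beta(2.3+3, 27.9+33) = Beta(5.3, 60.9).
Mode of Beta(a,b) for a,b>1 is (a−1)/(a+b−2) = 4.3/64.2 = 0.0670.

0.0670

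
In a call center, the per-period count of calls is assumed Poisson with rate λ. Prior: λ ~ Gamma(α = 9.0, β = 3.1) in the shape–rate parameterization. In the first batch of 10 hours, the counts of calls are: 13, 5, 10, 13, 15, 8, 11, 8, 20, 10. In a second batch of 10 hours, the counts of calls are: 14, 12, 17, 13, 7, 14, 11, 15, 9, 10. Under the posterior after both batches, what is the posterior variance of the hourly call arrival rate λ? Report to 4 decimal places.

With a Gamma(shape α, rate β) prior, the Poisson likelihood is conjugate: the posterior is Gamma(α + ΣXᵢ, β + n).
Batch 1: sum of counts S = 113 over n = 10 hours.
After batch 1: Gamma(α+S, β+n) = Gamma(9.0+113, 3.1+10) = Gamma(122.0, 13.1).
Batch 2: sum of counts S = 122 over n = 10 hours.
After batch 2: Gamma(α+S, β+n) = Gamma(122.0+122, 13.1+10) = Gamma(244.0, 23.1).
Var = α/β² = 244.0/23.1² = 0.4573.

0.4573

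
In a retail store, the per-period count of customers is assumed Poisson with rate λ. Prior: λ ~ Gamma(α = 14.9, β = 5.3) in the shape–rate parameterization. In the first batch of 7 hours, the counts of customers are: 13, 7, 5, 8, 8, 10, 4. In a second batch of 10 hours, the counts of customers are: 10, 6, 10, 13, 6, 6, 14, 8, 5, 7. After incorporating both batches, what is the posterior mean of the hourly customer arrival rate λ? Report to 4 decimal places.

With a Gamma(shape α, rate β) prior, the Poisson likelihood is conjugate: the posterior is Gamma(α + ΣXᵢ, β + n).
Batch 1: sum of counts S = 55 over n = 7 hours.
After batch 1: Gamma(α+S, β+n) = Gamma(14.9+55, 5.3+7) = Gamma(69.9, 12.3).
Batch 2: sum of counts S = 85 over n = 10 hours.
After batch 2: Gamma(α+S, β+n) = Gamma(69.9+85, 12.3+10) = Gamma(154.9, 22.3).
Posterior mean = α/β = 154.9/22.3 = 6.9462.

6.9462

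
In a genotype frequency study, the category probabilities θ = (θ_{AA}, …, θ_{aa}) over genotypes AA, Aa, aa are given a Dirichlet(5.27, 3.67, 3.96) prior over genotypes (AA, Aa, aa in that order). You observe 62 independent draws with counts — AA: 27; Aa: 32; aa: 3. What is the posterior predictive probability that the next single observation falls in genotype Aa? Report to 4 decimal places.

0.4762

The Dirichlet prior is conjugate to the Multinomial likelihood: each posterior αⱼ = prior αⱼ + observed count nⱼ.
Posterior concentration: (32.27, 35.67, 6.96), total = 74.90.
P(next = Aa | data) = α_{Aa}/Σα = 0.4762.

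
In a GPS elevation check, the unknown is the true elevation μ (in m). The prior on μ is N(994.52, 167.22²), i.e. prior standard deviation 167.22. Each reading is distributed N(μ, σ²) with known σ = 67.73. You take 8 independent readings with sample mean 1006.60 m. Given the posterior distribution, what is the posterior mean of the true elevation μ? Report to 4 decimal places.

1006.3573

For Normal data with known variance σ², a Normal(μ₀, σ₀²) prior on μ is conjugate. Posterior precision = 1/σ₀² + n/σ²; posterior mean is the precision-weighted average of μ₀ and x̄.
n·x̄ = 8·1006.60 = 8052.8.
σ₀² = 167.22² = 27962.5284, σ² = 67.73² = 4587.3529; σ² + n·σ₀² = 4587.3529 + 8·27962.5284 = 228287.5801.
Posterior mean = (μ₀/σ₀² + n·x̄/σ²)/(1/σ₀² + n/σ²) = (σ²·μ₀ + σ₀²·n·x̄)/(σ² + n·σ₀²) = (4587.3529·994.52 + 27962.5284·8052.8)/228287.5801 = 229738862.905628/228287.5801 = 1006.3573.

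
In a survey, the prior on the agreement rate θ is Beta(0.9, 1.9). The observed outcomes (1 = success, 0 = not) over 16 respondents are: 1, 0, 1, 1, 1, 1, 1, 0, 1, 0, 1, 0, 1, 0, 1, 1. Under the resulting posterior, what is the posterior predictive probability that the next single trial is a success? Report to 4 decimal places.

0.6330

The Beta prior is conjugate to a Binomial/Bernoulli likelihood; the update adds successes to α and failures to β.
Posterior: Beta(α+k, β+n−k) = Beta(0.9+11, 1.9+5) = Beta(11.9, 6.9).
For a single future Bernoulli trial, P(success | data) = α/(α+β) = 0.6330.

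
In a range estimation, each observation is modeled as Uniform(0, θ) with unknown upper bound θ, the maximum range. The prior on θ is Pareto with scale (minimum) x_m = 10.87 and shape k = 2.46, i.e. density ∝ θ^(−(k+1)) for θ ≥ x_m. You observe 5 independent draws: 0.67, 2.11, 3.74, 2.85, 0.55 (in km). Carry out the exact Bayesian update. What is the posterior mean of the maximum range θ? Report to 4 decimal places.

12.5527

A Pareto(scale x_m, shape k) prior on the upper bound θ of Uniform(0, θ) is conjugate: posterior is Pareto(max(x_m, max xᵢ), k + n).
Sample maximum = 3.74; prior scale x_m = 10.87 → posterior scale = max = 10.87.
Posterior shape = 2.46 + 5 = 7.46.
E[θ|data] = k·x_m/(k−1) = 7.46·10.87/6.46 = 12.5527.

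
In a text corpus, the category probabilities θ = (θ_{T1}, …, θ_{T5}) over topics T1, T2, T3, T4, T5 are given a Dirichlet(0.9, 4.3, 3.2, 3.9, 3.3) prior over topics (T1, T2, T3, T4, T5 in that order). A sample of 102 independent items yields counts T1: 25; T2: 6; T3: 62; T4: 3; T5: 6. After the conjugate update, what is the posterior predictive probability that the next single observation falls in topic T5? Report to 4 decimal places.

The Dirichlet prior is conjugate to the Multinomial likelihood: each posterior αⱼ = prior αⱼ + observed count nⱼ.
Posterior concentration: (25.9, 10.3, 65.2, 6.9, 9.3), total = 117.6.
P(next = T5 | data) = α_{T5}/Σα = 0.0791.

0.0791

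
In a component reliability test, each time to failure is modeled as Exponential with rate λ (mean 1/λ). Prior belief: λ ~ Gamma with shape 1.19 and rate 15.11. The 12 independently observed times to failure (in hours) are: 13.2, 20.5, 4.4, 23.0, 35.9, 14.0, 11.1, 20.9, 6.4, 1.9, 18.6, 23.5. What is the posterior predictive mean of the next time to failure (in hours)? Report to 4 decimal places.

17.1050

With a Gamma(shape α, rate β) prior on the exponential rate λ, the posterior after n observations with total T = Σxᵢ is Gamma(α+n, β+T).
Sum of observations T = 193.4 hours; n = 12.
Posterior: Gamma(1.19+12, 15.11+193.4) = Gamma(13.19, 208.51).
The predictive distribution for the next observation is Lomax; its mean is β/(α−1) = 208.51/12.19 = 17.1050.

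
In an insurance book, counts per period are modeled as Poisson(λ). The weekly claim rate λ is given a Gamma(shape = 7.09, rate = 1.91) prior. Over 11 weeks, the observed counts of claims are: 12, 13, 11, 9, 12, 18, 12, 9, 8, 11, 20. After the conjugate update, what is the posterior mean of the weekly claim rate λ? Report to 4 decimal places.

11.0062

With a Gamma(shape α, rate β) prior, the Poisson likelihood is conjugate: the posterior is Gamma(α + ΣXᵢ, β + n).
Sum of counts S = 135 over n = 11 weeks.
Posterior: Gamma(α+S, β+n) = Gamma(7.09+135, 1.91+11) = Gamma(142.09, 12.91).
Posterior mean = α/β = 142.09/12.91 = 11.0062.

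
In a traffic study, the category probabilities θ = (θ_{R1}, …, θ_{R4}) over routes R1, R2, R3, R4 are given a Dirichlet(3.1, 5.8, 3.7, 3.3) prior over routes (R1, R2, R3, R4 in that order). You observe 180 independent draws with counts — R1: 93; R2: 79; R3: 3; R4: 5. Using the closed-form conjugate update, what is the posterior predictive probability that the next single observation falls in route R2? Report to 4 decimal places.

The Dirichlet prior is conjugate to the Multinomial likelihood: each posterior αⱼ = prior αⱼ + observed count nⱼ.
Posterior concentration: (96.1, 84.8, 6.7, 8.3), total = 195.9.
P(next = R2 | data) = α_{R2}/Σα = 0.4329.

0.4329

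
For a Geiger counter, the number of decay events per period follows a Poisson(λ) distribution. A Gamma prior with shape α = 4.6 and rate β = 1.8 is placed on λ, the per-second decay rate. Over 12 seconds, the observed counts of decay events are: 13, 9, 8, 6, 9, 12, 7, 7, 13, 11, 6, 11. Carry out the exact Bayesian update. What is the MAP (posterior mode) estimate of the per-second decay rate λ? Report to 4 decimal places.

With a Gamma(shape α, rate β) prior, the Poisson likelihood is conjugate: the posterior is Gamma(α + ΣXᵢ, β + n).
Sum of counts S = 112 over n = 12 seconds.
Posterior: Gamma(α+S, β+n) = Gamma(4.6+112, 1.8+12) = Gamma(116.6, 13.8).
Mode of Gamma(α,β) for α≥1 is (α−1)/β = 115.6/13.8 = 8.3768.

8.3768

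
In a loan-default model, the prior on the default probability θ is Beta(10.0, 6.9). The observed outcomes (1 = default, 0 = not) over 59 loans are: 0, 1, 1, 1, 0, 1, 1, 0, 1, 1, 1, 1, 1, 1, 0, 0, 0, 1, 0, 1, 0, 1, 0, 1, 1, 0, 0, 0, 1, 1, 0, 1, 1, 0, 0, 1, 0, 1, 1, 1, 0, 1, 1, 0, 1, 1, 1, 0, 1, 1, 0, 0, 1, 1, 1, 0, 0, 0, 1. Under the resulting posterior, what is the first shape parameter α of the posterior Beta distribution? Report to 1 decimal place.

The Beta prior is conjugate to a Binomial/Bernoulli likelihood; the update adds successes to α and failures to β.
Posterior: Beta(α+k, β+n−k) = Beta(10.0+35, 6.9+24) = Beta(45.0, 30.9).
Posterior α = 45.0.

45.0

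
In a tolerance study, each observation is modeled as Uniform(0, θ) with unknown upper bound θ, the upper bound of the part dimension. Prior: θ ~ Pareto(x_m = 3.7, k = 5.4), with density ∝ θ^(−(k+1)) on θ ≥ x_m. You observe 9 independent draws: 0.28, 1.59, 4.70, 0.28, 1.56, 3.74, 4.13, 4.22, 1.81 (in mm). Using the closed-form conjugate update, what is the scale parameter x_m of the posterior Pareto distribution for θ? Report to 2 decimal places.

4.70

A Pareto(scale x_m, shape k) prior on the upper bound θ of Uniform(0, θ) is conjugate: posterior is Pareto(max(x_m, max xᵢ), k + n).
Sample maximum = 4.70; prior scale x_m = 3.7 → posterior scale = max = 4.70.
Posterior shape = 5.4 + 9 = 14.4.
Posterior scale x_m = 4.70.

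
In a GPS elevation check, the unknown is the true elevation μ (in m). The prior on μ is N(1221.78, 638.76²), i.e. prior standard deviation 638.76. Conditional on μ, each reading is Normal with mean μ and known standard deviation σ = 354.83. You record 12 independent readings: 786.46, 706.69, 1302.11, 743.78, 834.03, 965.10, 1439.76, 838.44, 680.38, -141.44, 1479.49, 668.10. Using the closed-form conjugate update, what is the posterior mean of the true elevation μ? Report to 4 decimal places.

867.6806

For Normal data with known variance σ², a Normal(μ₀, σ₀²) prior on μ is conjugate. Posterior precision = 1/σ₀² + n/σ²; posterior mean is the precision-weighted average of μ₀ and x̄.
Σxᵢ = 786.46 + 706.69 + 1302.11 + 743.78 + 834.03 + 965.10 + 1439.76 + 838.44 + 680.38 + (-141.44) + 1479.49 + 668.10 = 10302.9, so n·x̄ = 10302.9.
σ₀² = 638.76² = 408014.3376, σ² = 354.83² = 125904.3289; σ² + n·σ₀² = 125904.3289 + 12·408014.3376 = 5022076.3801.
Posterior mean = (μ₀/σ₀² + n·x̄/σ²)/(1/σ₀² + n/σ²) = (σ²·μ₀ + σ₀²·n·x̄)/(σ² + n·σ₀²) = (125904.3289·1221.78 + 408014.3376·10302.9)/5022076.3801 = 4357558309.822482/5022076.3801 = 867.6806.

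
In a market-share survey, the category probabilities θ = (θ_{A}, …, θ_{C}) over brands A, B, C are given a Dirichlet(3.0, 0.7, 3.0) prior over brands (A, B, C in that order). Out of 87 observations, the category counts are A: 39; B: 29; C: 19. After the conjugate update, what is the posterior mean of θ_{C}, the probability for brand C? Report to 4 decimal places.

0.2348

The Dirichlet prior is conjugate to the Multinomial likelihood: each posterior αⱼ = prior αⱼ + observed count nⱼ.
Posterior concentration: (42.0, 29.7, 22.0), total = 93.7.
E[θ_{C}|data] = α_{C}/Σα = 22.0/93.7 = 0.2348.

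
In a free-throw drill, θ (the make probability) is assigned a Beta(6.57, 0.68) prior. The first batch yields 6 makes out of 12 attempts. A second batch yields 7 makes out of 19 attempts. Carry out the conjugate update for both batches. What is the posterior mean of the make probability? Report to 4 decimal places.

The Beta prior is conjugate to a Binomial/Bernoulli likelihood; the update adds successes to α and failures to β.
After batch 1: Beta(6.57+6, 0.68+6) = Beta(12.57, 6.68).
After batch 2: Beta(12.57+7, 6.68+12) = Beta(19.57, 18.68).
Posterior mean = α/(α+β) = 19.57/38.25 = 0.5116.

0.5116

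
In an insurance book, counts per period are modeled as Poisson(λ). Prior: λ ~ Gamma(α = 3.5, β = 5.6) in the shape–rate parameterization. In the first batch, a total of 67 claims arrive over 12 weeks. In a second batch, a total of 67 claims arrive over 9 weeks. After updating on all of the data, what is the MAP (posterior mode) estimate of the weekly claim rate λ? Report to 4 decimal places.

With a Gamma(shape α, rate β) prior, the Poisson likelihood is conjugate: the posterior is Gamma(α + ΣXᵢ, β + n).
After batch 1: Gamma(α+S, β+n) = Gamma(3.5+67, 5.6+12) = Gamma(70.5, 17.6).
After batch 2: Gamma(α+S, β+n) = Gamma(70.5+67, 17.6+9) = Gamma(137.5, 26.6).
Mode of Gamma(α,β) for α≥1 is (α−1)/β = 136.5/26.6 = 5.1316.

5.1316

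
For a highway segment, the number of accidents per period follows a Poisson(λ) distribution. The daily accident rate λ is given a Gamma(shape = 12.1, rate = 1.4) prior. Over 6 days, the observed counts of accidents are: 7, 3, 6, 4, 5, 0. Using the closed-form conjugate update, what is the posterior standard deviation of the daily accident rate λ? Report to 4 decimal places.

0.8231

With a Gamma(shape α, rate β) prior, the Poisson likelihood is conjugate: the posterior is Gamma(α + ΣXᵢ, β + n).
Sum of counts S = 25 over n = 6 days.
Posterior: Gamma(α+S, β+n) = Gamma(12.1+25, 1.4+6) = Gamma(37.1, 7.4).
SD = √α/β = √37.1/7.4 = 0.8231.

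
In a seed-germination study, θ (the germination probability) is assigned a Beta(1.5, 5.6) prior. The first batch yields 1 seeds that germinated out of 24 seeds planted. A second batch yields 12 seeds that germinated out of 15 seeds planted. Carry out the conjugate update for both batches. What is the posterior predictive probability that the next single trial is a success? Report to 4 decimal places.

The Beta prior is conjugate to a Binomial/Bernoulli likelihood; the update adds successes to α and failures to β.
After batch 1: Beta(1.5+1, 5.6+23) = Beta(2.5, 28.6).
After batch 2: Beta(2.5+12, 28.6+3) = Beta(14.5, 31.6).
For a single future Bernoulli trial, P(success | data) = α/(α+β) = 0.3145.

0.3145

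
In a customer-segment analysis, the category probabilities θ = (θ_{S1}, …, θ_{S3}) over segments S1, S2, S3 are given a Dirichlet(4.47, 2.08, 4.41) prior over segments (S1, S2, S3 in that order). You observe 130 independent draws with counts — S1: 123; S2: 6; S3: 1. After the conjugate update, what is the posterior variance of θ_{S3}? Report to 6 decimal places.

0.000260

The Dirichlet prior is conjugate to the Multinomial likelihood: each posterior αⱼ = prior αⱼ + observed count nⱼ.
Posterior concentration: (127.47, 8.08, 5.41), total = 140.96.
Var[θ_j] = α_j(Σα−α_j)/((Σα)²(Σα+1)) = 5.41·135.55/(140.96²·141.96) = 0.000260.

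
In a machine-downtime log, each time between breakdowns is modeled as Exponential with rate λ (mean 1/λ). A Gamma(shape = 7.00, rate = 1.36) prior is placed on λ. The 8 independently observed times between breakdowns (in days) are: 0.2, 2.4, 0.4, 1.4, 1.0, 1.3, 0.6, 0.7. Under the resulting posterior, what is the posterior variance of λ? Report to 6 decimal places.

With a Gamma(shape α, rate β) prior on the exponential rate λ, the posterior after n observations with total T = Σxᵢ is Gamma(α+n, β+T).
Sum of observations T = 8.0 days; n = 8.
Posterior: Gamma(7.00+8, 1.36+8.0) = Gamma(15.00, 9.36).
Var = α/β² = 0.171214.

0.171214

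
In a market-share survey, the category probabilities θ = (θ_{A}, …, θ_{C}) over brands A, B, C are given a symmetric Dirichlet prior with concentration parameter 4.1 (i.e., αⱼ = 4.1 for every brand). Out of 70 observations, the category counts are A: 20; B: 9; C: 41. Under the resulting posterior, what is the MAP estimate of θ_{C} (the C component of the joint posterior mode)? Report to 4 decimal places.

The Dirichlet prior is conjugate to the Multinomial likelihood: each posterior αⱼ = prior αⱼ + observed count nⱼ.
Posterior concentration: (24.1, 13.1, 45.1), total = 82.3.
Joint mode component: (α_{C}−1)/(Σα−K) = 44.1/79.3 = 0.5561.

0.5561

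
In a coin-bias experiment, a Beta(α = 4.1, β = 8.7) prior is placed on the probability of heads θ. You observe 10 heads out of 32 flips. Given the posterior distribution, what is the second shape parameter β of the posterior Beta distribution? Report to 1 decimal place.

30.7

The Beta prior is conjugate to a Binomial/Bernoulli likelihood; the update adds successes to α and failures to β.
Posterior: Beta(α+k, β+n−k) = Beta(4.1+10, 8.7+22) = Beta(14.1, 30.7).
Posterior β = 30.7.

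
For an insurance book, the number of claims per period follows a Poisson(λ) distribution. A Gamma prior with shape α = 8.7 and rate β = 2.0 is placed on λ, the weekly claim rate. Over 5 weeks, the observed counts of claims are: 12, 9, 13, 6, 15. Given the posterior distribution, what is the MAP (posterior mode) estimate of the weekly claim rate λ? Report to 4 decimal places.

8.9571

With a Gamma(shape α, rate β) prior, the Poisson likelihood is conjugate: the posterior is Gamma(α + ΣXᵢ, β + n).
Sum of counts S = 55 over n = 5 weeks.
Posterior: Gamma(α+S, β+n) = Gamma(8.7+55, 2.0+5) = Gamma(63.7, 7.0).
Mode of Gamma(α,β) for α≥1 is (α−1)/β = 62.7/7.0 = 8.9571.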